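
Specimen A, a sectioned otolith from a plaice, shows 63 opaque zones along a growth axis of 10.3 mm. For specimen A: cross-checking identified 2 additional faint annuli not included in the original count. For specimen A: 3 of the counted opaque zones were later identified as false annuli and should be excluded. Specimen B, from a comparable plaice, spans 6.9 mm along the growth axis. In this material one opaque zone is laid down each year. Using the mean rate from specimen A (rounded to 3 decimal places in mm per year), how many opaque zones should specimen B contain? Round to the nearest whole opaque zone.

Specimen A: after corrections the count is 63 − 3 + 2 = 62 opaque zones.
A: Extension rate ≈ 10.3 / 62 = 0.166 mm/yr.
B spans 6.9 / 0.166 = 41.57 years ≈ 42 opaque zones.

42 opaque zones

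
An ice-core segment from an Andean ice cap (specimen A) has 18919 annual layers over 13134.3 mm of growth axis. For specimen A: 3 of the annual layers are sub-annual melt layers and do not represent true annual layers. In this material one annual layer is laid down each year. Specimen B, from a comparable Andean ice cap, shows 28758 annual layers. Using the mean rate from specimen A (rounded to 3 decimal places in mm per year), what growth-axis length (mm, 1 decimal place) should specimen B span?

19958.1 mm

Specimen A: true annual layer count = 18919 − 3 = 18916.
A: Extension rate ≈ 13134.3 / 18916 = 0.694 mm/yr.
For B, 0.694 mm/year × 28758 years = 19958.1 mm.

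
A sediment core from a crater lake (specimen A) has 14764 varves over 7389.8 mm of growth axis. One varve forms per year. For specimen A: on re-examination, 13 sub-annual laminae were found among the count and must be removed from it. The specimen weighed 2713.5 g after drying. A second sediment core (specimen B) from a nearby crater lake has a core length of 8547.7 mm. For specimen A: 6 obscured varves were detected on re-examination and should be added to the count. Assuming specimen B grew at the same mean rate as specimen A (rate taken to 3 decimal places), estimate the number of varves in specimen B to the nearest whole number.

17061 varves

Specimen A: after corrections the count is 14764 − 13 + 6 = 14757 varves.
A: Extension rate ≈ 7389.8 / 14757 = 0.501 mm per year.
For B, 8547.7 / 0.501 = 17061.28 years ≈ 17061 varves.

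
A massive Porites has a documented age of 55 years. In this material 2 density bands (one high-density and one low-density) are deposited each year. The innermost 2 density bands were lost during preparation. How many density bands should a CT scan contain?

108 density bands

55 years at 2 density bands per year gives 55 × 2 = 110 density bands.
Less the 2 uncaptured density bands: 110 − 2 = 108.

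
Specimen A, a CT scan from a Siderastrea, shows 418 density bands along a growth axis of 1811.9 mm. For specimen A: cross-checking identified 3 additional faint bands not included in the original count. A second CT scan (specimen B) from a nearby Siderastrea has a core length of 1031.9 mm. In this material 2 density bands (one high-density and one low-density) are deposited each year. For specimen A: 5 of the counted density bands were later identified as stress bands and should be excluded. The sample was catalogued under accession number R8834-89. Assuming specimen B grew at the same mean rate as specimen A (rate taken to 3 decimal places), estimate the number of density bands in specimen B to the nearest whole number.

237 density bands

Specimen A: after corrections the count is 418 − 5 + 3 = 416 density bands.
Specimen A: 416 density bands at 2 per year is 416 / 2 = 208 years.
A: Mean rate = 1811.9 mm / 208 years ≈ 8.711 mm/yr.
B spans 1031.9 / 8.711 = 118.46 years; at 2 density bands per year that is 118.46 × 2 ≈ 237 density bands.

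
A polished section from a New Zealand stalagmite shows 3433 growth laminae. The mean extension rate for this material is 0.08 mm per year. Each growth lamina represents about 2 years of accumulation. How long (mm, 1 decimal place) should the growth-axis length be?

3433 growth laminae at 2 years each span 3433 × 2 = 6866 years.
Length ≈ 0.08 × 6866 = 549.3 mm.

549.3 mm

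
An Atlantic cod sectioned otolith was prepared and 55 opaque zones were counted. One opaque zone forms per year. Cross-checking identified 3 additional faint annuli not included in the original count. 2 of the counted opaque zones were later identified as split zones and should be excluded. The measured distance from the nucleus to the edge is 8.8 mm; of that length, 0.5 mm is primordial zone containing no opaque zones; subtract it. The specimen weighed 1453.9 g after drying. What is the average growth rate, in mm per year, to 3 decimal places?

0.148 mm per year

Adjusted count: 55 − 2 + 3 = 56 opaque zones.
The growth record spans 8.8 − 0.5 = 8.3 mm.
8.3 mm over 56 years gives 8.3 / 56 ≈ 0.148 mm per year.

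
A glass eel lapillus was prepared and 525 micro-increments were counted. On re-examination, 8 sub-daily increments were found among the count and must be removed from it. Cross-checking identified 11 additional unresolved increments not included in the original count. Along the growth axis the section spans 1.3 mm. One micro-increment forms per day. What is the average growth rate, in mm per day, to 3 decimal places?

0.002 mm per day

Correcting the raw count gives 525 − 8 + 11 = 528 true micro-increments.
Extension rate ≈ 1.3 / 528 = 0.002 mm per day.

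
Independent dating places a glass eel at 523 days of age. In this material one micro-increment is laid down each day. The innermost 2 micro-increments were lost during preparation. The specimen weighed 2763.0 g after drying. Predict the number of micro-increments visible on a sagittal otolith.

At one micro-increment per day, 523 days correspond to 523 micro-increments.
Subtracting the 2 micro-increments not captured gives 523 − 2 = 521 micro-increments in the record.

521 micro-increments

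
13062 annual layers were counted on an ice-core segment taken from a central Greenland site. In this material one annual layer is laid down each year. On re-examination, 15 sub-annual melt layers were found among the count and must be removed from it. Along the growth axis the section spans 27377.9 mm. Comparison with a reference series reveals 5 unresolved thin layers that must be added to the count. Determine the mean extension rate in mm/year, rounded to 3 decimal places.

True annual layer count = 13062 − 15 + 5 = 13052.
Mean rate = 27377.9 mm / 13052 years ≈ 2.098 mm/year.

2.098 mm/year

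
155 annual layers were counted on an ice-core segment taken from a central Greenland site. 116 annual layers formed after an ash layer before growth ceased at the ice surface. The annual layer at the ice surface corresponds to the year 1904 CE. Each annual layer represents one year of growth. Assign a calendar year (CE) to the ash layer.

1788 CE

116 annual layers formed after the ash layer.
1904 − 116 = 1788 CE.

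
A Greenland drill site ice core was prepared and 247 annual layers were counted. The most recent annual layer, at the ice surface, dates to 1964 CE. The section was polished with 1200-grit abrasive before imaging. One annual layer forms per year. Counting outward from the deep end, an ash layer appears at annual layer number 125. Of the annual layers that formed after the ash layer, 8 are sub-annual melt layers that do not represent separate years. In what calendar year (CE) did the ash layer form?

1850 CE

Between annual layer 125 and the ice surface there are 247 − 125 = 122 annual layers.
122 − 8 false = 114 true annual layers after the ash layer.
1964 − 114 = 1850 CE.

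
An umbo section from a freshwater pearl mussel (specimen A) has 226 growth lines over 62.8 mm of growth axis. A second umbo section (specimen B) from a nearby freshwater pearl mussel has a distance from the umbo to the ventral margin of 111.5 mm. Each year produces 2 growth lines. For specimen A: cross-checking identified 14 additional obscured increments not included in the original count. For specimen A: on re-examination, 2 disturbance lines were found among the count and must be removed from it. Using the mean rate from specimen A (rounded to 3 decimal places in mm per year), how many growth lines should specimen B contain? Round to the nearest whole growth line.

Specimen A: adjusted count: 226 − 2 + 14 = 238 growth lines.
Specimen A: with 2 growth lines per year, 238 / 2 = 119 years.
A: Mean rate = 62.8 mm / 119 years ≈ 0.528 mm per year.
Specimen B: 111.5 mm / 0.528 mm per year = 211.17 years; at 2 growth lines per year that is 211.17 × 2 ≈ 422 growth lines.

422 growth lines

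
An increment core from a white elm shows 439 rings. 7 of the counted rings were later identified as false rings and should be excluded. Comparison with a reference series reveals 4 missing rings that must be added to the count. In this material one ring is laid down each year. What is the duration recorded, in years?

436 yr

Correcting the raw count gives 439 − 7 + 4 = 436 true rings.
One ring per year makes the duration 436 years.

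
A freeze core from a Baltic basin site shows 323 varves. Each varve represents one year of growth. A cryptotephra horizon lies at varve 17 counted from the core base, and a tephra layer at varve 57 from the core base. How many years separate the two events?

40 years

The two markers are separated by 57 − 17 = 40 varves.
One varve per year makes the interval 40 years.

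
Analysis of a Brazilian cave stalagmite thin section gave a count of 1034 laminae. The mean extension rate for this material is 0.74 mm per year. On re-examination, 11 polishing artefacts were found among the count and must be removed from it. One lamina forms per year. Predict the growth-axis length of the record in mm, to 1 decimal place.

Correcting the raw count gives 1034 − 11 = 1023 true laminae.
Predicted length = 0.74 mm/year × 1023 years = 757.0 mm.

757.0 mm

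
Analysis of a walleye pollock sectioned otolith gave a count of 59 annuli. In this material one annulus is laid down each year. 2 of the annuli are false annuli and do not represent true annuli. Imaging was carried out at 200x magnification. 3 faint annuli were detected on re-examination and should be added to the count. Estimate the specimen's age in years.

60 yr

Correcting the raw count gives 59 − 2 + 3 = 60 true annuli.
With a one-to-one annulus periodicity this is 60 years.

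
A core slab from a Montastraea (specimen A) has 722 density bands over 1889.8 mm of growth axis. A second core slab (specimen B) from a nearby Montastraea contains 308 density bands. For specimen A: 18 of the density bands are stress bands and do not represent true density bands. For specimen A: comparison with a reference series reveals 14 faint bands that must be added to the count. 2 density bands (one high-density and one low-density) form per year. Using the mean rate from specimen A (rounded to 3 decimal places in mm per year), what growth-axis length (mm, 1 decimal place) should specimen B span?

810.7 mm

Specimen A: adjusted count: 722 − 18 + 14 = 718 density bands.
Specimen A: 718 density bands at 2 per year is 718 / 2 = 359 years.
A: Mean rate = 1889.8 mm / 359 years ≈ 5.264 mm/yr.
Specimen B: 308 density bands at 2 per year is 308 / 2 = 154 years. For B, 5.264 mm/year × 154 years = 810.7 mm.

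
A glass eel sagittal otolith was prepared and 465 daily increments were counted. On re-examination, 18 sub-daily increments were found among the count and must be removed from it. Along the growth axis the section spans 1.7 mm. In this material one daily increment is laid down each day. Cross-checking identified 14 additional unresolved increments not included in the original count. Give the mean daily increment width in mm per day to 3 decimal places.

0.004 mm per day

Adjusted count: 465 − 18 + 14 = 461 daily increments.
Mean rate = 1.7 mm / 461 days ≈ 0.004 mm per day.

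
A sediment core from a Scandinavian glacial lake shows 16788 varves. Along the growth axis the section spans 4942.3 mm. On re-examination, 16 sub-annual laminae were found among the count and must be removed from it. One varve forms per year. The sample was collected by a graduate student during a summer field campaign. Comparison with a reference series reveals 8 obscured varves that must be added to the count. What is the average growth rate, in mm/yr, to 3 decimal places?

0.295 mm/yr

Adjusted count: 16788 − 16 + 8 = 16780 varves.
Mean rate = 4942.3 mm / 16780 years ≈ 0.295 mm/yr.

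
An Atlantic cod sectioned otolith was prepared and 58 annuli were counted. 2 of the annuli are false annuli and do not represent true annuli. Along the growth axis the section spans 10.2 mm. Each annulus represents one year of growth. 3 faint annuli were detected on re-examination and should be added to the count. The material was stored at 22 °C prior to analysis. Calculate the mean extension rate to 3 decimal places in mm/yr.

0.173 mm/yr

Correcting the raw count gives 58 − 2 + 3 = 59 true annuli.
Mean rate = 10.2 mm / 59 years ≈ 0.173 mm/yr.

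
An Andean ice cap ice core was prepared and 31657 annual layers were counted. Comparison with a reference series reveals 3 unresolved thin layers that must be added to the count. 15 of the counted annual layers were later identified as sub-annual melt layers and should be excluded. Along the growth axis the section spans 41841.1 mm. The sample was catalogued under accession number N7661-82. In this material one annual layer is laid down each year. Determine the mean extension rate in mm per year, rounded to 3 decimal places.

1.322 mm per year

Adjusted count: 31657 − 15 + 3 = 31645 annual layers.
Extension rate ≈ 41841.1 / 31645 = 1.322 mm per year.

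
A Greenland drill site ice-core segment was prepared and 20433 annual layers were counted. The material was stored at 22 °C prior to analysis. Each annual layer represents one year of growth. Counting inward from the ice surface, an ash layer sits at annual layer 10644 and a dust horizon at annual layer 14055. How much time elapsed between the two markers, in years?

3411 yr

Separation: 14055 − 10644 = 3411 annual layers.
One annual layer per year makes the interval 3411 years.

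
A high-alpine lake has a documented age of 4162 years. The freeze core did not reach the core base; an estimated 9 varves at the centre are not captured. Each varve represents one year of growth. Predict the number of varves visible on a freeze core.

One varve per year gives 4162 varves over 4162 years.
4162 − 9 missed = 4153 varves expected in the prepared section.

4153 varves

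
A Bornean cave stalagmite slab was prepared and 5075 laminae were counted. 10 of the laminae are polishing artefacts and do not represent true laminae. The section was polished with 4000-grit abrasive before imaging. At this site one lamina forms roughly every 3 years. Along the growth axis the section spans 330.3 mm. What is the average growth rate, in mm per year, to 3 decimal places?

Adjusted count: 5075 − 10 = 5065 laminae.
At 3 years per lamina, 5065 × 3 = 15195 years.
Extension rate ≈ 330.3 / 15195 = 0.022 mm per year.

0.022 mm per year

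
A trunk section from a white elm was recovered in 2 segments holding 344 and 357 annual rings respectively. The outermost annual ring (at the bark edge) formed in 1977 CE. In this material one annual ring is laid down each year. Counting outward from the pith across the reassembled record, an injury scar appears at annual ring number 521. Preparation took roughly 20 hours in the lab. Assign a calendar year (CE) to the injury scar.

1797 CE

Total annual rings = 344 + 357 = 701.
701 − 521 = 180 annual rings lie beyond the injury scar toward the bark edge.
1977 − 180 = 1797 CE.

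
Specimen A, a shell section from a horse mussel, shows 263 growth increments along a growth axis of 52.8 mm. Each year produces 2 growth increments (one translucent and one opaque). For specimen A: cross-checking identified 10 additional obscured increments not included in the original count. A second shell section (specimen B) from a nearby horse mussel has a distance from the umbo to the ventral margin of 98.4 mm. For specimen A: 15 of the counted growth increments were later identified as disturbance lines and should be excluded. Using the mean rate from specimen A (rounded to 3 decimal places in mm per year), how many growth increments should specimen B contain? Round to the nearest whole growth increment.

Specimen A: after corrections the count is 263 − 15 + 10 = 258 growth increments.
Specimen A: 258 growth increments at 2 per year is 258 / 2 = 129 years.
A: 52.8 mm over 129 years gives 52.8 / 129 ≈ 0.409 mm per year.
Specimen B: 98.4 mm / 0.409 mm per year = 240.59 years; at 2 growth increments per year that is 240.59 × 2 ≈ 481 growth increments.

481 growth increments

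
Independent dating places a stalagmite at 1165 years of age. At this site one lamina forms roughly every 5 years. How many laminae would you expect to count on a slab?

233 laminae

Expected laminae: 1165 / 5 = 233.
So 233 laminae should be present.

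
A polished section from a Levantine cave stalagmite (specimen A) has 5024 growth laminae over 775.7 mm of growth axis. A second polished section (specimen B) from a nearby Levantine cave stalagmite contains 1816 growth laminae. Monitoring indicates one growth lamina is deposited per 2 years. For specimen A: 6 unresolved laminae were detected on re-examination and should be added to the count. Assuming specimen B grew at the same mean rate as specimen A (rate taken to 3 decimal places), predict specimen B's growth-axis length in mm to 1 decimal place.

279.7 mm

Specimen A: true growth lamina count = 5024 + 6 = 5030.
Specimen A: multiplying by 2 years per growth lamina: 5030 × 2 = 10060 years.
A: 775.7 mm over 10060 years gives 775.7 / 10060 ≈ 0.077 mm/yr.
Specimen B: multiplying by 2 years per growth lamina: 1816 × 2 = 3632 years. B's length ≈ 0.077 × 3632 = 279.7 mm.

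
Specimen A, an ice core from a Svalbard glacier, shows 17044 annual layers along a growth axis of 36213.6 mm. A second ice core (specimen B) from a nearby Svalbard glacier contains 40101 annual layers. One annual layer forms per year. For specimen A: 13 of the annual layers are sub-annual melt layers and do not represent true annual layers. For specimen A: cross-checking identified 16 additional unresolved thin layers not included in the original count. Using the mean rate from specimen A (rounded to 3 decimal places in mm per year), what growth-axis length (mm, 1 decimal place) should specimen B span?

85174.5 mm

Specimen A: correcting the raw count gives 17044 − 13 + 16 = 17047 true annual layers.
A: 36213.6 mm over 17047 years gives 36213.6 / 17047 ≈ 2.124 mm per year.
B's length ≈ 2.124 × 40101 = 85174.5 mm.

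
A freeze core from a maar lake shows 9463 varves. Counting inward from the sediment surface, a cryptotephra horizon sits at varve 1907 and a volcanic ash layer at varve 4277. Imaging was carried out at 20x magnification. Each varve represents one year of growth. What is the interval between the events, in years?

2370 yr

Separation: 4277 − 1907 = 2370 varves.
That is 2370 years at one varve per year.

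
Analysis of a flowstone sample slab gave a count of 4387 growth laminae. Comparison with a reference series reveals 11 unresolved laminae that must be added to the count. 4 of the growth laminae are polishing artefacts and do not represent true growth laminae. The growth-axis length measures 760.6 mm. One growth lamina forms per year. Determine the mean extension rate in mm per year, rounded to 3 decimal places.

0.173 mm per year

Adjusted count: 4387 − 4 + 11 = 4394 growth laminae.
Mean rate = 760.6 mm / 4394 years ≈ 0.173 mm per year.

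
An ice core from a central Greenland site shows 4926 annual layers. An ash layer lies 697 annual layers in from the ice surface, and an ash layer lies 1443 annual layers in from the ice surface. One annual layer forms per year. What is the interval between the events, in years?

Separation: 1443 − 697 = 746 annual layers.
At one annual layer per year, 746 years elapsed between them.

746 years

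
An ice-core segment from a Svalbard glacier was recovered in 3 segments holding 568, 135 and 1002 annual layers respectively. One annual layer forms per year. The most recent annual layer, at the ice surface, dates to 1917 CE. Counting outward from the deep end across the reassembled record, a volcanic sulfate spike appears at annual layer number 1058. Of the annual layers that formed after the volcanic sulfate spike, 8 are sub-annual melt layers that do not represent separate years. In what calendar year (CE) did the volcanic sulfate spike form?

Total annual layers = 568 + 135 + 1002 = 1705.
The volcanic sulfate spike sits at annual layer 1058 from the deep end, so 1705 − 1058 = 647 annual layers formed after it.
647 − 8 false = 639 true annual layers after the volcanic sulfate spike.
Counting back 639 years from 1917 CE places the volcanic sulfate spike in 1917 − 639 = 1278 CE.

1278 CE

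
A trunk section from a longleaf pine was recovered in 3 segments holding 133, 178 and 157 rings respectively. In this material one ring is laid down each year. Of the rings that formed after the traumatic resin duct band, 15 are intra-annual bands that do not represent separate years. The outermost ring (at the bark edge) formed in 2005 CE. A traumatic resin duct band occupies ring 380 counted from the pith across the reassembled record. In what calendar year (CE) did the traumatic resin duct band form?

Total rings = 133 + 178 + 157 = 468.
Between ring 380 and the bark edge there are 468 − 380 = 88 rings.
Excluding 15 false rings: 88 − 15 = 73.
Counting back 73 years from 2005 CE places the traumatic resin duct band in 2005 − 73 = 1932 CE.

1932 CE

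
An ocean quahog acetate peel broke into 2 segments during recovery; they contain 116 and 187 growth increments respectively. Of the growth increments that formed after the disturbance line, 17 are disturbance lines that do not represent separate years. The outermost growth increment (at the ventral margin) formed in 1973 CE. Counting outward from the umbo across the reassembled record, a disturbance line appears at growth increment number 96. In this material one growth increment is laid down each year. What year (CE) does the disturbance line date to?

Total growth increments = 116 + 187 = 303.
Between growth increment 96 and the ventral margin there are 303 − 96 = 207 growth increments.
207 − 17 false = 190 true growth increments after the disturbance line.
1973 − 190 = 1783 CE.

1783 CE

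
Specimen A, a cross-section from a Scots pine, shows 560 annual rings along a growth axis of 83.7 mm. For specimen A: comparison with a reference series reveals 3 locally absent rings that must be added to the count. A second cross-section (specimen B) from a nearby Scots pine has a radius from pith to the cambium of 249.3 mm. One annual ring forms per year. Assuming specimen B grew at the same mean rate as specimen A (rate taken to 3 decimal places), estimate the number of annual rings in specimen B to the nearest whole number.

1673 annual rings

Specimen A: after corrections the count is 560 + 3 = 563 annual rings.
A: Mean rate = 83.7 mm / 563 years ≈ 0.149 mm/year.
Specimen B: 249.3 mm / 0.149 mm per year = 1673.15 years ≈ 1673 annual rings.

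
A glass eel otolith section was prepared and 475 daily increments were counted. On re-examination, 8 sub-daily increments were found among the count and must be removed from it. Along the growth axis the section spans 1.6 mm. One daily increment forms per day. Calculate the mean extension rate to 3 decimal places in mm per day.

After corrections the count is 475 − 8 = 467 daily increments.
Mean rate = 1.6 mm / 467 days ≈ 0.003 mm per day.

0.003 mm per day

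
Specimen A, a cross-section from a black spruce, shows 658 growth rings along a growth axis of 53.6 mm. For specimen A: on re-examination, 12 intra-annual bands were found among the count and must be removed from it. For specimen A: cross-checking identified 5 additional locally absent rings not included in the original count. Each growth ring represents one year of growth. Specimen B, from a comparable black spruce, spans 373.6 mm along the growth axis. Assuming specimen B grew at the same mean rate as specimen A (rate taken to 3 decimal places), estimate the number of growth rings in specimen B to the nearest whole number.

Specimen A: adjusted count: 658 − 12 + 5 = 651 growth rings.
A: Mean rate = 53.6 mm / 651 years ≈ 0.082 mm/yr.
For B, 373.6 / 0.082 = 4556.10 years ≈ 4556 growth rings.

4556 growth rings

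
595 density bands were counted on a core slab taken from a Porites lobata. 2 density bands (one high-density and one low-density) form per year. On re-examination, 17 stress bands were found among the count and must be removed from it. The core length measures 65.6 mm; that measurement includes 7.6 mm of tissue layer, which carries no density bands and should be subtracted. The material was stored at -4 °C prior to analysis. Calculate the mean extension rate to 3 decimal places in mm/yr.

After corrections the count is 595 − 17 = 578 density bands.
Dividing by 2 density bands per year: 578 / 2 = 289 years.
Removing the 7.6 mm offcut leaves 65.6 − 7.6 = 58.0 mm.
Mean rate = 58.0 mm / 289 years ≈ 0.201 mm/yr.

0.201 mm/yr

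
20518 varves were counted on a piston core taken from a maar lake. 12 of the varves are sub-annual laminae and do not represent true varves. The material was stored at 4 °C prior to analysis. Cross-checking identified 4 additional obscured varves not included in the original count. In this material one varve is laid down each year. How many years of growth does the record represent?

Adjusted count: 20518 − 12 + 4 = 20510 varves.
With a one-to-one varve periodicity this is 20510 years.

20510 years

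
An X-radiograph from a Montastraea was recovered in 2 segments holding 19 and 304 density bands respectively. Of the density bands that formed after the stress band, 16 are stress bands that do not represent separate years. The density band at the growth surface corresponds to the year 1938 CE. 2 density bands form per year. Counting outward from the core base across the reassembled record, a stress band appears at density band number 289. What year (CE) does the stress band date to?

1929 CE

Total density bands = 19 + 304 = 323.
Between density band 289 and the growth surface there are 323 − 289 = 34 density bands.
34 − 16 false = 18 true density bands after the stress band.
With 2 density bands per year, 18 / 2 = 9 years.
1938 − 9 = 1929 CE.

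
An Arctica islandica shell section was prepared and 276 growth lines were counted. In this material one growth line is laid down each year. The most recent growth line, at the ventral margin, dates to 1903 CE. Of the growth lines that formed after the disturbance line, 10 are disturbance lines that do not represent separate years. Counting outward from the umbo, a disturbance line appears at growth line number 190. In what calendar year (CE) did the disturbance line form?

Between growth line 190 and the ventral margin there are 276 − 190 = 86 growth lines.
86 − 10 false = 76 true growth lines after the disturbance line.
The growth line at the ventral margin is 1903 CE, so the disturbance line dates to 1903 − 76 = 1827 CE.

1827 CE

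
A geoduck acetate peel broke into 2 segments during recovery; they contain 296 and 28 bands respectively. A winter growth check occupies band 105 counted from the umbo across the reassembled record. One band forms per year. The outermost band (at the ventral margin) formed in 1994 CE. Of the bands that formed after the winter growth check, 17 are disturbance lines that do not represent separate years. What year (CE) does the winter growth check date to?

1792 CE

Total bands = 296 + 28 = 324.
Between band 105 and the ventral margin there are 324 − 105 = 219 bands.
Removing the 17 false bands leaves 219 − 17 = 202 true bands beyond the winter growth check.
1994 − 202 = 1792 CE.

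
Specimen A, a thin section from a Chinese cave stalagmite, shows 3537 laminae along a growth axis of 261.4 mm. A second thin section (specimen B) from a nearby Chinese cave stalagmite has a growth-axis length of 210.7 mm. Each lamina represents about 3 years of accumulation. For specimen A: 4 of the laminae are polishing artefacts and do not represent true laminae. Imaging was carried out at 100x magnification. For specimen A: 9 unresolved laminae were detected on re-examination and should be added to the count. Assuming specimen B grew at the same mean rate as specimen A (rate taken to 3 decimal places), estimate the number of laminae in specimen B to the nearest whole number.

Specimen A: true lamina count = 3537 − 4 + 9 = 3542.
Specimen A: multiplying by 3 years per lamina: 3542 × 3 = 10626 years.
A: Mean rate = 261.4 mm / 10626 years ≈ 0.025 mm/year.
Specimen B: 210.7 mm / 0.025 mm per year = 8428.00 years; at 3 years per lamina that is 8428.00 / 3 ≈ 2809 laminae.

2809 laminae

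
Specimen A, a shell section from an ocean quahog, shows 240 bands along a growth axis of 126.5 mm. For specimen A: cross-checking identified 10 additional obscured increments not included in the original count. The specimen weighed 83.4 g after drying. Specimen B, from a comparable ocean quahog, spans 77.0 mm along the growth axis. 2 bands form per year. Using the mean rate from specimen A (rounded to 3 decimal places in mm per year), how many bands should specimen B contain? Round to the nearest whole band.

152 bands

Specimen A: after corrections the count is 240 + 10 = 250 bands.
Specimen A: 250 bands at 2 per year is 250 / 2 = 125 years.
A: Extension rate ≈ 126.5 / 125 = 1.012 mm/yr.
For B, 77.0 / 1.012 = 76.09 years; at 2 bands per year that is 76.09 × 2 ≈ 152 bands.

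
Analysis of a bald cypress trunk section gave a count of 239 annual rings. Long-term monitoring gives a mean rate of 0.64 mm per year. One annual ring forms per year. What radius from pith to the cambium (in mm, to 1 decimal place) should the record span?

239 years of growth are recorded.
239 years at 0.64 mm/year gives 0.64 × 239 = 153.0 mm.

153.0 mm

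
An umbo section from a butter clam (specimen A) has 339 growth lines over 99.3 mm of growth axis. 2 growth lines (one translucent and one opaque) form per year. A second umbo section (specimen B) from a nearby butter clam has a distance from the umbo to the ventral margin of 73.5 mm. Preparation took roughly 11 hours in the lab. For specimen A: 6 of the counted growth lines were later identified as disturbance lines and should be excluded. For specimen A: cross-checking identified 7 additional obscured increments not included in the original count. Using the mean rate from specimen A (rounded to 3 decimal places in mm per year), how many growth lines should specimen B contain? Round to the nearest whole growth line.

Specimen A: correcting the raw count gives 339 − 6 + 7 = 340 true growth lines.
Specimen A: dividing by 2 growth lines per year: 340 / 2 = 170 years.
A: Extension rate ≈ 99.3 / 170 = 0.584 mm/year.
B spans 73.5 / 0.584 = 125.86 years; at 2 growth lines per year that is 125.86 × 2 ≈ 252 growth lines.

252 growth lines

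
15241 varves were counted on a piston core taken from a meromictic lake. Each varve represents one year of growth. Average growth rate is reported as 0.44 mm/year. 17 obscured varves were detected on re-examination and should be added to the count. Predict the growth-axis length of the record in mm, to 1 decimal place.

Adjusted count: 15241 + 17 = 15258 varves.
Length ≈ 0.44 × 15258 = 6713.5 mm.

6713.5 mm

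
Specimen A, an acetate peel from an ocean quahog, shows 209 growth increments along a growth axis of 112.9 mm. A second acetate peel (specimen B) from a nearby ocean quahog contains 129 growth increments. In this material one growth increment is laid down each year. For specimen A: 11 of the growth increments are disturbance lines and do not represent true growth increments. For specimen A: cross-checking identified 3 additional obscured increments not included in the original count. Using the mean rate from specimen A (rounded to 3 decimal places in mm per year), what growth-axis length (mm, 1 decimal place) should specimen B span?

Specimen A: after corrections the count is 209 − 11 + 3 = 201 growth increments.
A: Extension rate ≈ 112.9 / 201 = 0.562 mm/yr.
B's length ≈ 0.562 × 129 = 72.5 mm.

72.5 mm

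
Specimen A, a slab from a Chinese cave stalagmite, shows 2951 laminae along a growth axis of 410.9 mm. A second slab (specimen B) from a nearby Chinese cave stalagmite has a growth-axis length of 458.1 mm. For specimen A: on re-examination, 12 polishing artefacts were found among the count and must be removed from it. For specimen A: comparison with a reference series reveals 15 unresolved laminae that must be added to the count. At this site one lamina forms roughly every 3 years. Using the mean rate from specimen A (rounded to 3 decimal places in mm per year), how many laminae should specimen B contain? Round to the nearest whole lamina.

Specimen A: true lamina count = 2951 − 12 + 15 = 2954.
Specimen A: at 3 years per lamina, 2954 × 3 = 8862 years.
A: Mean rate = 410.9 mm / 8862 years ≈ 0.046 mm/yr.
Specimen B: 458.1 mm / 0.046 mm per year = 9958.70 years; at 3 years per lamina that is 9958.70 / 3 ≈ 3320 laminae.

3320 laminae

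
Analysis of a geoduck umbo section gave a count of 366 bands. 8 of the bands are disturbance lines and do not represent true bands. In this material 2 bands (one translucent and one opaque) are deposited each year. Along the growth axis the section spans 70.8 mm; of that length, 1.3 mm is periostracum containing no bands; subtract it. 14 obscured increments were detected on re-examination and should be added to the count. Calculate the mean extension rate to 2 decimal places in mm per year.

0.37 mm per year

True band count = 366 − 8 + 14 = 372.
Dividing by 2 bands per year: 372 / 2 = 186 years.
The growth record spans 70.8 − 1.3 = 69.5 mm.
Extension rate ≈ 69.5 / 186 = 0.37 mm per year.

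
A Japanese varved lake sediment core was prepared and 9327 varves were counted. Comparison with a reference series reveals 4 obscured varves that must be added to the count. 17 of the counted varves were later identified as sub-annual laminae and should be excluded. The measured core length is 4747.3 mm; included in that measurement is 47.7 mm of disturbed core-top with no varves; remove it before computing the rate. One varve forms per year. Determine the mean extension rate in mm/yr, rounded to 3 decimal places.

0.505 mm/yr

After corrections the count is 9327 − 17 + 4 = 9314 varves.
Removing the 47.7 mm offcut leaves 4747.3 − 47.7 = 4699.6 mm.
Mean rate = 4699.6 mm / 9314 years ≈ 0.505 mm/yr.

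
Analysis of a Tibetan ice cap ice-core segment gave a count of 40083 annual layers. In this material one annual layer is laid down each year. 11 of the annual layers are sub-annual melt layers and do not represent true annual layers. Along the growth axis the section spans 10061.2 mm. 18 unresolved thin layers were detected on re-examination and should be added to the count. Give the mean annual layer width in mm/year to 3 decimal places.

True annual layer count = 40083 − 11 + 18 = 40090.
Mean rate = 10061.2 mm / 40090 years ≈ 0.251 mm/year.

0.251 mm/year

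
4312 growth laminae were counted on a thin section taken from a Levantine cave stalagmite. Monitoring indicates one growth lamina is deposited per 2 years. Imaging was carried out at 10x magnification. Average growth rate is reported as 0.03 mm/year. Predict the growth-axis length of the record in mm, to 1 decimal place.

At 2 years per growth lamina, 4312 × 2 = 8624 years.
Predicted length = 0.03 mm/year × 8624 years = 258.7 mm.

258.7 mm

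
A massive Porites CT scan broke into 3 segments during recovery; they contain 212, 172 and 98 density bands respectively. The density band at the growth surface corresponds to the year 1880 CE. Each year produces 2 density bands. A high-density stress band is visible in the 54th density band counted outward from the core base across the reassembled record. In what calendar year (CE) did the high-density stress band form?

Total density bands = 212 + 172 + 98 = 482.
Between density band 54 and the growth surface there are 482 − 54 = 428 density bands.
428 density bands at 2 per year is 428 / 2 = 214 years.
The density band at the growth surface is 1880 CE, so the high-density stress band dates to 1880 − 214 = 1666 CE.

1666 CE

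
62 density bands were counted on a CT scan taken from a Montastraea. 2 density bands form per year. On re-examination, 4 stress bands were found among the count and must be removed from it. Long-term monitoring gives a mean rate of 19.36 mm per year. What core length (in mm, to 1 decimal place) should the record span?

Adjusted count: 62 − 4 = 58 density bands.
With 2 density bands per year, 58 / 2 = 29 years.
Length ≈ 19.36 × 29 = 561.4 mm.

561.4 mm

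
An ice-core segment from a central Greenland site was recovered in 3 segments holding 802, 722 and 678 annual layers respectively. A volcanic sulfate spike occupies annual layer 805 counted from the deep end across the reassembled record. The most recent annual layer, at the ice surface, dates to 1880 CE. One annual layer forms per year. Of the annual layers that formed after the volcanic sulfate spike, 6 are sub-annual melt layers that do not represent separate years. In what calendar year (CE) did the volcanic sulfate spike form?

489 CE

Total annual layers = 802 + 722 + 678 = 2202.
The volcanic sulfate spike sits at annual layer 805 from the deep end, so 2202 − 805 = 1397 annual layers formed after it.
1397 − 6 false = 1391 true annual layers after the volcanic sulfate spike.
1880 − 1391 = 489 CE.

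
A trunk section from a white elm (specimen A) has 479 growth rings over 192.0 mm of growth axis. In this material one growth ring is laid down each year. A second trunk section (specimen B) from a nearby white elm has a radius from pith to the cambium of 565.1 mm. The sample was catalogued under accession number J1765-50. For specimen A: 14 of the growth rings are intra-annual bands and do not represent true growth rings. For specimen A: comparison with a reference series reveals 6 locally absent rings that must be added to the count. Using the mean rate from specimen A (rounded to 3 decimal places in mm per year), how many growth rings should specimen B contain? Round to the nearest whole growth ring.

Specimen A: correcting the raw count gives 479 − 14 + 6 = 471 true growth rings.
A: Extension rate ≈ 192.0 / 471 = 0.408 mm per year.
Specimen B: 565.1 mm / 0.408 mm per year = 1385.05 years ≈ 1385 growth rings.

1385 growth rings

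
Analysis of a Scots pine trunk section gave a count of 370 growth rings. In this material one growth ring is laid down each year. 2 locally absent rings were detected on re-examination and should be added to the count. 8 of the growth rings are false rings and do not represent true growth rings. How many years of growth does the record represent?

364 years

Correcting the raw count gives 370 − 8 + 2 = 364 true growth rings.
With a one-to-one growth ring periodicity this is 364 years.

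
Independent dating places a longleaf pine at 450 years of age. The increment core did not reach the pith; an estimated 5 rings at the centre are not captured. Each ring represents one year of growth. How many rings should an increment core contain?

445 rings

One ring per year gives 450 rings over 450 years.
Subtracting the 5 rings not captured gives 450 − 5 = 445 rings in the record.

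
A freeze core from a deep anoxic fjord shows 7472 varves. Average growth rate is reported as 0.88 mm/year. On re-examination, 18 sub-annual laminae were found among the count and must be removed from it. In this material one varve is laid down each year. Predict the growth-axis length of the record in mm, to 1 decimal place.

Adjusted count: 7472 − 18 = 7454 varves.
7454 years at 0.88 mm/year gives 0.88 × 7454 = 6559.5 mm.

6559.5 mm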